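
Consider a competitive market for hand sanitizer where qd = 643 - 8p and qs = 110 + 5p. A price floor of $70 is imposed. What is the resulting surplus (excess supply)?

Surplus = 377

Equilibrium price would be p* = 41, so the floor at 70 binds.
At p = 70: qd = 83, qs = 460.
Surplus = 460 − 83 = 377.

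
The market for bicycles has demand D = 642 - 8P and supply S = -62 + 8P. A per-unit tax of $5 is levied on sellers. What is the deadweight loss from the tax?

Pre-tax equilibrium: P* = 44, Q* = 290.
Tax on sellers shifts supply to S = -62 + 8(P − 5) = -102 + 8P.
642 - 8P = -102 + 8P gives buyer price Pb = 46.5; sellers receive Ps = 46.5 − 5 = 41.5.
New quantity: Q = 642 − 8(46.5) = 270.
DWL = ½ × 5 × (290 − 270) = 50.

Deadweight loss = 50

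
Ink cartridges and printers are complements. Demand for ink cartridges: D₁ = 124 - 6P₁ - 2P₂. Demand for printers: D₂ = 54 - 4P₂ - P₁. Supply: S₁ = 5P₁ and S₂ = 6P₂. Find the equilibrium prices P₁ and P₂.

P₁ = 283/27, P₂ = 235/54

Market 1: 124 - 6P₁ - 2P₂ = 5P₁ → 11P₁ + 2P₂ = 124.
Market 2: 10P₂ + P₁ = 54.
Eliminating P₂: 10×(1) − 2×(2) gives 108P₁ = 1132, so P₁ = 283/27.
Back-substitute into (2): P₂ = (54 − 1×283/27) / 10 = 235/54.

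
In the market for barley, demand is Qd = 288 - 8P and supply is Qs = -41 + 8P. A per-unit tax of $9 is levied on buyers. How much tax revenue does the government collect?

Tax revenue = 787.5

Pre-tax equilibrium: P* = 20.5625, Q* = 123.5.
Tax on buyers shifts demand to Qd = 288 − 8(P + 9) = 216 - 8P.
216 - 8P = -41 + 8P gives seller price Ps = 16.0625; buyers pay Pb = 16.0625 + 9 = 25.0625.
New quantity: Q = 288 − 8(25.0625) = 87.5.
Revenue = 9 × 87.5 = 787.5.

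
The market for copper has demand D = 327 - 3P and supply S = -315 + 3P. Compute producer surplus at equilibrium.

Equilibrium: 327 - 3P = -315 + 3P gives P* = 107, Q* = 6.
Supply starts at P = 105 (where S = 0).
PS = ½(107 − 105)(6) = 6.

Producer surplus = 6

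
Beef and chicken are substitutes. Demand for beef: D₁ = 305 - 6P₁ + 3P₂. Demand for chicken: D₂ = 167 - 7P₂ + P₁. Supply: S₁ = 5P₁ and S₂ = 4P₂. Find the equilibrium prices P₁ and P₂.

P₁ = 1928/59, P₂ = 1071/59

Market 1: 305 - 6P₁ + 3P₂ = 5P₁ → 11P₁ - 3P₂ = 305.
Market 2: 11P₂ - P₁ = 167.
Eliminating P₂: 11×(1) + 3×(2) gives 118P₁ = 3856, so P₁ = 1928/59.
Back-substitute into (2): P₂ = (167 + 1×1928/59) / 11 = 1071/59.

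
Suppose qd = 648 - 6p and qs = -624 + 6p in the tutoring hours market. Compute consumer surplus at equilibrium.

Equilibrium: 648 - 6p = -624 + 6p gives p* = 106, q* = 12.
Demand choke price (qd = 0): p = 108.
CS = ½(108 − 106)(12) = 12.

Consumer surplus = 12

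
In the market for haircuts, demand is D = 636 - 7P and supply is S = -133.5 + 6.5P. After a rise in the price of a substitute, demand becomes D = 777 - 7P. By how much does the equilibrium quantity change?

ΔQ = 611/9

Original equilibrium: P* = 57, Q* = 237.
New equilibrium: 777 - 7P = -133.5 + 6.5P, so 910.5 = 13.5P and P' = 607/9; Q' = 777 − 7(607/9) = 2744/9.
Change in quantity: 2744/9 − 237 = 611/9.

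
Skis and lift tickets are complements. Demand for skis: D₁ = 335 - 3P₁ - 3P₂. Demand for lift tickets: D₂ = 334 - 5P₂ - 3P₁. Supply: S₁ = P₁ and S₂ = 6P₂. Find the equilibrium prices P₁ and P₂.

Market 1: 335 - 3P₁ - 3P₂ = P₁ → 4P₁ + 3P₂ = 335.
Market 2: 11P₂ + 3P₁ = 334.
Eliminating P₂: 11×(1) − 3×(2) gives 35P₁ = 2683, so P₁ = 2683/35.
Back-substitute into (2): P₂ = (334 − 3×2683/35) / 11 = 331/35.

P₁ = 2683/35, P₂ = 331/35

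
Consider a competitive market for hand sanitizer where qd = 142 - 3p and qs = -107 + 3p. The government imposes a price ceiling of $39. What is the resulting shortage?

Shortage = 15

Equilibrium price would be p* = 41.5, so the ceiling at 39 binds.
At p = 39: qd = 142 − 3(39) = 25, qs = -107 + 3(39) = 10.
Shortage = 25 − 10 = 15.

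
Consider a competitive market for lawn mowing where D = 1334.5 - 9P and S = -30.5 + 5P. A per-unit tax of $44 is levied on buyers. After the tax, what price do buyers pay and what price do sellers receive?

Pre-tax equilibrium: P* = 97.5, Q* = 457.
Tax on buyers shifts demand to D = 1334.5 − 9(P + 44) = 938.5 - 9P.
938.5 - 9P = -30.5 + 5P gives seller price Ps = 969/14; buyers pay Pb = 969/14 + 44 = 1585/14.
New quantity: Q = 1334.5 − 9(1585/14) = 2209/7.

Buyers pay 1585/14, sellers receive 969/14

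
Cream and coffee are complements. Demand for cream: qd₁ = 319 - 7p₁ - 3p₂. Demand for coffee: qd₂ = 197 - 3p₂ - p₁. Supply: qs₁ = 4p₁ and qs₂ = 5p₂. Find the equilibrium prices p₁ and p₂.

p₁ = 1961/85, p₂ = 1848/85

Market 1: 319 - 7p₁ - 3p₂ = 4p₁ → 11p₁ + 3p₂ = 319.
Market 2: 8p₂ + p₁ = 197.
Eliminating p₂: 8×(1) − 3×(2) gives 85p₁ = 1961, so p₁ = 1961/85.
Back-substitute into (2): p₂ = (197 − 1×1961/85) / 8 = 1848/85.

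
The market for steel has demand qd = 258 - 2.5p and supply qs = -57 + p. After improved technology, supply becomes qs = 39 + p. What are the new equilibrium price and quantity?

p' = 438/7, q' = 711/7

Original equilibrium: p* = 90, q* = 33.
New equilibrium: 258 - 2.5p = 39 + p, so 219 = 3.5p and p' = 438/7; q' = 258 − 2.5(438/7) = 711/7.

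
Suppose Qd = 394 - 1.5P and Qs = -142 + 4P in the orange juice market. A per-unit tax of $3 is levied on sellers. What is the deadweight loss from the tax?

Deadweight loss = 54/11

Pre-tax equilibrium: P* = 1072/11, Q* = 2726/11.
Tax on sellers shifts supply to Qs = -142 + 4(P − 3) = -154 + 4P.
394 - 1.5P = -154 + 4P gives buyer price Pb = 1096/11; sellers receive Ps = 1096/11 − 3 = 1063/11.
New quantity: Q = 394 − 1.5(1096/11) = 2690/11.
DWL = ½ × 3 × (2726/11 − 2690/11) = 54/11.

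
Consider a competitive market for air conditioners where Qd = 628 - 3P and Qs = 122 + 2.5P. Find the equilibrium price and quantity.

P* = 92, Q* = 352

Set Qd = Qs: 628 - 3P = 122 + 2.5P.
506 = 5.5P, so P* = 92.
Q* = 628 − 3(92) = 352.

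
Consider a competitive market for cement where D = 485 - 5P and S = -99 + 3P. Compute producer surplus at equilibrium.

Producer surplus = 2400

Equilibrium: 485 - 5P = -99 + 3P gives P* = 73, Q* = 120.
Supply starts at P = 33 (where S = 0).
PS = ½(73 − 33)(120) = 2400.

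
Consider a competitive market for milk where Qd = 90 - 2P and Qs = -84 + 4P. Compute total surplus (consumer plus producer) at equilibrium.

Equilibrium: 90 - 2P = -84 + 4P gives P* = 29, Q* = 32.
Demand choke price: P = 45; supply starts at P = 21.
CS = ½(45 − 29)(32) = 256; PS = ½(29 − 21)(32) = 128.

Total surplus = 384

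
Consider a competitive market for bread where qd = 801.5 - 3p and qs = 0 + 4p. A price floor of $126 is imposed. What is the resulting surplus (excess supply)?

Equilibrium price would be p* = 114.5, so the floor at 126 binds.
At p = 126: qd = 423.5, qs = 504.
Surplus = 504 − 423.5 = 80.5.

Surplus = 80.5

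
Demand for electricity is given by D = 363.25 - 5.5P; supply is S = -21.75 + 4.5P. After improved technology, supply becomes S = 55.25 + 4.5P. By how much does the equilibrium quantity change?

Original equilibrium: P* = 38.5, Q* = 151.5.
New equilibrium: 363.25 - 5.5P = 55.25 + 4.5P, so 308 = 10P and P' = 30.8; Q' = 363.25 − 5.5(30.8) = 193.85.
Change in quantity: 193.85 − 151.5 = 42.35.

ΔQ = 42.35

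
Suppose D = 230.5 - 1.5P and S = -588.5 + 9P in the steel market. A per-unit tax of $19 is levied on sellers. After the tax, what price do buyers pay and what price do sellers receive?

Buyers pay 660/7, sellers receive 527/7

Pre-tax equilibrium: P* = 78, Q* = 113.5.
Tax on sellers shifts supply to S = -588.5 + 9(P − 19) = -759.5 + 9P.
230.5 - 1.5P = -759.5 + 9P gives buyer price Pb = 660/7; sellers receive Ps = 660/7 − 19 = 527/7.
New quantity: Q = 230.5 − 1.5(660/7) = 1247/14.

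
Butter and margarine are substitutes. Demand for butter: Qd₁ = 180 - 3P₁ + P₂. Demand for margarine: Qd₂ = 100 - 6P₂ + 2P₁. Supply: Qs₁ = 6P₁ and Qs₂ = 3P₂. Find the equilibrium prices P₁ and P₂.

P₁ = 1720/79, P₂ = 1260/79

Market 1: 180 - 3P₁ + P₂ = 6P₁ → 9P₁ - P₂ = 180.
Market 2: 9P₂ - 2P₁ = 100.
Eliminating P₂: 9×(1) + 1×(2) gives 79P₁ = 1720, so P₁ = 1720/79.
Back-substitute into (2): P₂ = (100 + 2×1720/79) / 9 = 1260/79.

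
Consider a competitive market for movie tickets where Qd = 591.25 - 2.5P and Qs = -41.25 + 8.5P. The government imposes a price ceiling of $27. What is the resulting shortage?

Equilibrium price would be P* = 57.5, so the ceiling at 27 binds.
At P = 27: Qd = 591.25 − 2.5(27) = 523.75, Qs = -41.25 + 8.5(27) = 188.25.
Shortage = 523.75 − 188.25 = 335.5.

Shortage = 335.5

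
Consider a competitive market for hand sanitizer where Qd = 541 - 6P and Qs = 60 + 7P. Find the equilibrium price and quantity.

Set Qd = Qs: 541 - 6P = 60 + 7P.
481 = 13P, so P* = 37.
Q* = 541 − 6(37) = 319.

P* = 37, Q* = 319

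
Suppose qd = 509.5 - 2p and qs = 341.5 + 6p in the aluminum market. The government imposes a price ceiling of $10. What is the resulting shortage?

Shortage = 88

Equilibrium price would be p* = 21, so the ceiling at 10 binds.
At p = 10: qd = 509.5 − 2(10) = 489.5, qs = 341.5 + 6(10) = 401.5.
Shortage = 489.5 − 401.5 = 88.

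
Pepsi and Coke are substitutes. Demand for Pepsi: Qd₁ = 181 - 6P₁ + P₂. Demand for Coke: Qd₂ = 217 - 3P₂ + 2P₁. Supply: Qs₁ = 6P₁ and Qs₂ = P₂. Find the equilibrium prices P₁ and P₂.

Market 1: 181 - 6P₁ + P₂ = 6P₁ → 12P₁ - P₂ = 181.
Market 2: 4P₂ - 2P₁ = 217.
Eliminating P₂: 4×(1) + 1×(2) gives 46P₁ = 941, so P₁ = 941/46.
Back-substitute into (2): P₂ = (217 + 2×941/46) / 4 = 1483/23.

P₁ = 941/46, P₂ = 1483/23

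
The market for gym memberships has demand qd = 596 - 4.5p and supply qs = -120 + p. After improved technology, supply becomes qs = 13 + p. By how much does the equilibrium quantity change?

Original equilibrium: p* = 1432/11, q* = 112/11.
New equilibrium: 596 - 4.5p = 13 + p, so 583 = 5.5p and p' = 106; q' = 596 − 4.5(106) = 119.
Change in quantity: 119 − 112/11 = 1197/11.

Δq = 1197/11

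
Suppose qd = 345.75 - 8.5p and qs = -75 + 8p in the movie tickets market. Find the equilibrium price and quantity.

Set qd = qs: 345.75 - 8.5p = -75 + 8p.
420.75 = 16.5p, so p* = 25.5.
q* = 345.75 − 8.5(25.5) = 129.

p* = 25.5, q* = 129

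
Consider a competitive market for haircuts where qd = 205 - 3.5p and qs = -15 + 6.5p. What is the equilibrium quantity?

Set qd = qs: 205 - 3.5p = -15 + 6.5p.
220 = 10p, so p* = 22.
q* = 205 − 3.5(22) = 128.

q* = 128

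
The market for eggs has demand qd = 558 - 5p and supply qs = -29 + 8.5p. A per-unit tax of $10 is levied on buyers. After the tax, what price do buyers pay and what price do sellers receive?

Buyers pay 448/9, sellers receive 358/9

Pre-tax equilibrium: p* = 1174/27, q* = 9196/27.
Tax on buyers shifts demand to qd = 558 − 5(p + 10) = 508 - 5p.
508 - 5p = -29 + 8.5p gives seller price ps = 358/9; buyers pay pb = 358/9 + 10 = 448/9.
New quantity: q = 558 − 5(448/9) = 2782/9.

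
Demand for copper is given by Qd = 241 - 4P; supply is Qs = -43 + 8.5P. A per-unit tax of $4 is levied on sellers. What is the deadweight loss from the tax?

Pre-tax equilibrium: P* = 22.72, Q* = 150.12.
Tax on sellers shifts supply to Qs = -43 + 8.5(P − 4) = -77 + 8.5P.
241 - 4P = -77 + 8.5P gives buyer price Pb = 25.44; sellers receive Ps = 25.44 − 4 = 21.44.
New quantity: Q = 241 − 4(25.44) = 139.24.
DWL = ½ × 4 × (150.12 − 139.24) = 21.76.

Deadweight loss = 21.76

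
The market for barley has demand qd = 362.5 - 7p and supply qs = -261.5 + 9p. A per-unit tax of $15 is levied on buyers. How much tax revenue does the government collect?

Tax revenue = 456.5625

Pre-tax equilibrium: p* = 39, q* = 89.5.
Tax on buyers shifts demand to qd = 362.5 − 7(p + 15) = 257.5 - 7p.
257.5 - 7p = -261.5 + 9p gives seller price ps = 32.4375; buyers pay pb = 32.4375 + 15 = 47.4375.
New quantity: q = 362.5 − 7(47.4375) = 30.4375.
Revenue = 15 × 30.4375 = 456.5625.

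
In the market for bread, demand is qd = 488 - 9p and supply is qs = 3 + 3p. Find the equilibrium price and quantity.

Set qd = qs: 488 - 9p = 3 + 3p.
485 = 12p, so p* = 485/12.
q* = 488 − 9(485/12) = 124.25.

p* = 485/12, q* = 124.25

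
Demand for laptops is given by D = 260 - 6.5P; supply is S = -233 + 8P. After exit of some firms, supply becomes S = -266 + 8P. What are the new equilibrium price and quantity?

Original equilibrium: P* = 34, Q* = 39.
New equilibrium: 260 - 6.5P = -266 + 8P, so 526 = 14.5P and P' = 1052/29; Q' = 260 − 6.5(1052/29) = 702/29.

P' = 1052/29, Q' = 702/29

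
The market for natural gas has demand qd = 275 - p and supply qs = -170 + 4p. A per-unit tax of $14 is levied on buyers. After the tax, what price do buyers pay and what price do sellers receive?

Buyers pay $100.2, sellers receive $86.2

Pre-tax equilibrium: p* = 89, q* = 186.
Tax on buyers shifts demand to qd = 275 − 1(p + 14) = 261 - p.
261 - p = -170 + 4p gives seller price ps = 86.2; buyers pay pb = 86.2 + 14 = 100.2.
New quantity: q = 275 − 1(100.2) = 174.8.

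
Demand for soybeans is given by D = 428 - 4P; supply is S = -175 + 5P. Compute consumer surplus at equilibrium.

Consumer surplus = 3200

Equilibrium: 428 - 4P = -175 + 5P gives P* = 67, Q* = 160.
Demand choke price (D = 0): P = 107.
CS = ½(107 − 67)(160) = 3200.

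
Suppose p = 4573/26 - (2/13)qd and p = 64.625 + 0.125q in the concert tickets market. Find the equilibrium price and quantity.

Set the two price expressions equal: 4573/26 - (2/13)q = 64.625 + 0.125q.
11571/104 = (29/104)q, so q* = 399.
p* = 4573/26 − (2/13)(399) = 114.5.

p* = 114.5, q* = 399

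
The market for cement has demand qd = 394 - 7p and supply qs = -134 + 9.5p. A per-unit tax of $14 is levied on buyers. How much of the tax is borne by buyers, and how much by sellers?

Pre-tax equilibrium: p* = 32, q* = 170.
Tax on buyers shifts demand to qd = 394 − 7(p + 14) = 296 - 7p.
296 - 7p = -134 + 9.5p gives seller price ps = 860/33; buyers pay pb = 860/33 + 14 = 1322/33.
New quantity: q = 394 − 7(1322/33) = 3748/33.
Buyer burden = 1322/33 − 32 = 266/33; seller burden = 32 − 860/33 = 196/33.

Buyers bear 266/33, sellers bear 196/33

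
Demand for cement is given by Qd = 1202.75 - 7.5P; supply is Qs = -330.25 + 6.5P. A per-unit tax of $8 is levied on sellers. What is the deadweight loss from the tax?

Deadweight loss = 780/7

Pre-tax equilibrium: P* = 109.5, Q* = 381.5.
Tax on sellers shifts supply to Qs = -330.25 + 6.5(P − 8) = -382.25 + 6.5P.
1202.75 - 7.5P = -382.25 + 6.5P gives buyer price Pb = 1585/14; sellers receive Ps = 1585/14 − 8 = 1473/14.
New quantity: Q = 1202.75 − 7.5(1585/14) = 4951/14.
DWL = ½ × 8 × (381.5 − 4951/14) = 780/7.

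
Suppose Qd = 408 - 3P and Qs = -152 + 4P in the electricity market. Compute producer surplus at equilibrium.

Equilibrium: 408 - 3P = -152 + 4P gives P* = 80, Q* = 168.
Supply starts at P = 38 (where Qs = 0).
PS = ½(80 − 38)(168) = 3528.

Producer surplus = 3528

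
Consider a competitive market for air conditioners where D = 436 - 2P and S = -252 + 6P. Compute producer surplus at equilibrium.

Equilibrium: 436 - 2P = -252 + 6P gives P* = 86, Q* = 264.
Supply starts at P = 42 (where S = 0).
PS = ½(86 − 42)(264) = 5808.

Producer surplus = 5808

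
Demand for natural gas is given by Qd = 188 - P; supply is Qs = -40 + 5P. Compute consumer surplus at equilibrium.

Consumer surplus = 11250

Equilibrium: 188 - P = -40 + 5P gives P* = 38, Q* = 150.
Demand choke price (Qd = 0): P = 188.
CS = ½(188 − 38)(150) = 11250.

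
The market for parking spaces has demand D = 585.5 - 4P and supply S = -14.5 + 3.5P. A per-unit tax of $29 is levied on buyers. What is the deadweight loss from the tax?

Deadweight loss = 11774/15

Pre-tax equilibrium: P* = 80, Q* = 265.5.
Tax on buyers shifts demand to D = 585.5 − 4(P + 29) = 469.5 - 4P.
469.5 - 4P = -14.5 + 3.5P gives seller price Ps = 968/15; buyers pay Pb = 968/15 + 29 = 1403/15.
New quantity: Q = 585.5 − 4(1403/15) = 6341/30.
DWL = ½ × 29 × (265.5 − 6341/30) = 11774/15.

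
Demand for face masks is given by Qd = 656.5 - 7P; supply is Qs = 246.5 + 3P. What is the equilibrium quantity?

Set Qd = Qs: 656.5 - 7P = 246.5 + 3P.
410 = 10P, so P* = 41.
Q* = 656.5 − 7(41) = 369.5.

Q* = 369.5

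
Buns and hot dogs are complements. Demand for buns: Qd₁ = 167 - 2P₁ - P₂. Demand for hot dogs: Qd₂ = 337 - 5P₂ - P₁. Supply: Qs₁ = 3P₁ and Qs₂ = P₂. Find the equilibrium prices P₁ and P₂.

P₁ = 665/29, P₂ = 1518/29

Market 1: 167 - 2P₁ - P₂ = 3P₁ → 5P₁ + P₂ = 167.
Market 2: 6P₂ + P₁ = 337.
Eliminating P₂: 6×(1) − 1×(2) gives 29P₁ = 665, so P₁ = 665/29.
Back-substitute into (2): P₂ = (337 − 1×665/29) / 6 = 1518/29.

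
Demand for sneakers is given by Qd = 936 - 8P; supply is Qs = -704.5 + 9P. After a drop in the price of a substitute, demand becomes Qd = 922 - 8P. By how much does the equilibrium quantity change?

Original equilibrium: P* = 96.5, Q* = 164.
New equilibrium: 922 - 8P = -704.5 + 9P, so 1626.5 = 17P and P' = 3253/34; Q' = 922 − 8(3253/34) = 2662/17.
Change in quantity: 2662/17 − 164 = -126/17.

ΔQ = -126/17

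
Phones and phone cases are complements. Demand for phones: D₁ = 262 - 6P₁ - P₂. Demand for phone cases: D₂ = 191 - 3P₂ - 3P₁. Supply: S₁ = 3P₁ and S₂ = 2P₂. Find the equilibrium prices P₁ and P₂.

Market 1: 262 - 6P₁ - P₂ = 3P₁ → 9P₁ + P₂ = 262.
Market 2: 5P₂ + 3P₁ = 191.
Eliminating P₂: 5×(1) − 1×(2) gives 42P₁ = 1119, so P₁ = 373/14.
Back-substitute into (2): P₂ = (191 − 3×373/14) / 5 = 311/14.

P₁ = 373/14, P₂ = 311/14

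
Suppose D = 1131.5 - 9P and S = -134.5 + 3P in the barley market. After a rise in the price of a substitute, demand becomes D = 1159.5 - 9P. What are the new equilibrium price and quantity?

P' = 647/6, Q' = 189

Original equilibrium: P* = 105.5, Q* = 182.
New equilibrium: 1159.5 - 9P = -134.5 + 3P, so 1294 = 12P and P' = 647/6; Q' = 1159.5 − 9(647/6) = 189.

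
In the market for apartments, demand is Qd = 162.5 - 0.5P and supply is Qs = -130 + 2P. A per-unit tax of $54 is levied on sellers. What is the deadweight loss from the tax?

Deadweight loss = 583.2

Pre-tax equilibrium: P* = 117, Q* = 104.
Tax on sellers shifts supply to Qs = -130 + 2(P − 54) = -238 + 2P.
162.5 - 0.5P = -238 + 2P gives buyer price Pb = 160.2; sellers receive Ps = 160.2 − 54 = 106.2.
New quantity: Q = 162.5 − 0.5(160.2) = 82.4.
DWL = ½ × 54 × (104 − 82.4) = 583.2.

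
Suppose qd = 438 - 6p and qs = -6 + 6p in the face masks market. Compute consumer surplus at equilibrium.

Equilibrium: 438 - 6p = -6 + 6p gives p* = 37, q* = 216.
Demand choke price (qd = 0): p = 73.
CS = ½(73 − 37)(216) = 3888.

Consumer surplus = 3888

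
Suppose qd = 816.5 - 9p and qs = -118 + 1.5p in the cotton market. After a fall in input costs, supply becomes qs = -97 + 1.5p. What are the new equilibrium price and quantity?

Original equilibrium: p* = 89, q* = 15.5.
New equilibrium: 816.5 - 9p = -97 + 1.5p, so 913.5 = 10.5p and p' = 87; q' = 816.5 − 9(87) = 33.5.

p' = 87, q' = 33.5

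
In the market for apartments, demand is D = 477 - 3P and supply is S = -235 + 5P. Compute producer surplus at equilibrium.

Producer surplus = 4410

Equilibrium: 477 - 3P = -235 + 5P gives P* = 89, Q* = 210.
Supply starts at P = 47 (where S = 0).
PS = ½(89 − 47)(210) = 4410.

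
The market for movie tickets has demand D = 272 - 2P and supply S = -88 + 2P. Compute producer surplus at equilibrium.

Producer surplus = 2116

Equilibrium: 272 - 2P = -88 + 2P gives P* = 90, Q* = 92.
Supply starts at P = 44 (where S = 0).
PS = ½(90 − 44)(92) = 2116.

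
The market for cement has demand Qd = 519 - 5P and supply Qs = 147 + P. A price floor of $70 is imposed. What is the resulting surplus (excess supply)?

Equilibrium price would be P* = 62, so the floor at 70 binds.
At P = 70: Qd = 169, Qs = 217.
Surplus = 217 − 169 = 48.

Surplus = 48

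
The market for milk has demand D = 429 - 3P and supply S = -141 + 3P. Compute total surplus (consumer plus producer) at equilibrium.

Equilibrium: 429 - 3P = -141 + 3P gives P* = 95, Q* = 144.
Demand choke price: P = 143; supply starts at P = 47.
CS = ½(143 − 95)(144) = 3456; PS = ½(95 − 47)(144) = 3456.

Total surplus = 6912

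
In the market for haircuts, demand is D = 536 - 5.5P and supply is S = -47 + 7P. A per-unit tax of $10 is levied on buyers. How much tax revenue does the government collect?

Tax revenue = 2486.8

Pre-tax equilibrium: P* = 46.64, Q* = 279.48.
Tax on buyers shifts demand to D = 536 − 5.5(P + 10) = 481 - 5.5P.
481 - 5.5P = -47 + 7P gives seller price Ps = 42.24; buyers pay Pb = 42.24 + 10 = 52.24.
New quantity: Q = 536 − 5.5(52.24) = 248.68.
Revenue = 10 × 248.68 = 2486.8.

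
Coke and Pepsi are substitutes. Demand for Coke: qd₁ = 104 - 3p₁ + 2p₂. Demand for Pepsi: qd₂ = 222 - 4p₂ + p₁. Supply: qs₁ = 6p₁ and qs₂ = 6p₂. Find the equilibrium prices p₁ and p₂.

Market 1: 104 - 3p₁ + 2p₂ = 6p₁ → 9p₁ - 2p₂ = 104.
Market 2: 10p₂ - p₁ = 222.
Eliminating p₂: 10×(1) + 2×(2) gives 88p₁ = 1484, so p₁ = 371/22.
Back-substitute into (2): p₂ = (222 + 1×371/22) / 10 = 1051/44.

p₁ = 371/22, p₂ = 1051/44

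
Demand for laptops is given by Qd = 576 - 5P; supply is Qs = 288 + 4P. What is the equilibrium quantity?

Set Qd = Qs: 576 - 5P = 288 + 4P.
288 = 9P, so P* = 32.
Q* = 576 − 5(32) = 416.

Q* = 416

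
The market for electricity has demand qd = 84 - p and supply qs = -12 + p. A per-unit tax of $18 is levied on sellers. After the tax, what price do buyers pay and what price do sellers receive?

Buyers pay $57, sellers receive $39

Pre-tax equilibrium: p* = 48, q* = 36.
Tax on sellers shifts supply to qs = -12 + 1(p − 18) = -30 + p.
84 - p = -30 + p gives buyer price pb = 57; sellers receive ps = 57 − 18 = 39.
New quantity: q = 84 − 1(57) = 27.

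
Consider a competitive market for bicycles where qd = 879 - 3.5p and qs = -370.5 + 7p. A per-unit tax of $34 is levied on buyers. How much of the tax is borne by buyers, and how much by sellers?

Pre-tax equilibrium: p* = 119, q* = 462.5.
Tax on buyers shifts demand to qd = 879 − 3.5(p + 34) = 760 - 3.5p.
760 - 3.5p = -370.5 + 7p gives seller price ps = 323/3; buyers pay pb = 323/3 + 34 = 425/3.
New quantity: q = 879 − 3.5(425/3) = 2299/6.
Buyer burden = 425/3 − 119 = 68/3; seller burden = 119 − 323/3 = 34/3.

Buyers bear 68/3, sellers bear 34/3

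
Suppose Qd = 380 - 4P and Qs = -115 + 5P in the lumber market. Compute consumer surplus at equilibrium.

Equilibrium: 380 - 4P = -115 + 5P gives P* = 55, Q* = 160.
Demand choke price (Qd = 0): P = 95.
CS = ½(95 − 55)(160) = 3200.

Consumer surplus = 3200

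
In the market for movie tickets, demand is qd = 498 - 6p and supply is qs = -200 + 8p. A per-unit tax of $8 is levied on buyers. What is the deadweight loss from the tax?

Pre-tax equilibrium: p* = 349/7, q* = 1392/7.
Tax on buyers shifts demand to qd = 498 − 6(p + 8) = 450 - 6p.
450 - 6p = -200 + 8p gives seller price ps = 325/7; buyers pay pb = 325/7 + 8 = 381/7.
New quantity: q = 498 − 6(381/7) = 1200/7.
DWL = ½ × 8 × (1392/7 − 1200/7) = 768/7.

Deadweight loss = 768/7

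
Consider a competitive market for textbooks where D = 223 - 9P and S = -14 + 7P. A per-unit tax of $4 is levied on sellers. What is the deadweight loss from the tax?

Pre-tax equilibrium: P* = 14.8125, Q* = 89.6875.
Tax on sellers shifts supply to S = -14 + 7(P − 4) = -42 + 7P.
223 - 9P = -42 + 7P gives buyer price Pb = 16.5625; sellers receive Ps = 16.5625 − 4 = 12.5625.
New quantity: Q = 223 − 9(16.5625) = 73.9375.
DWL = ½ × 4 × (89.6875 − 73.9375) = 31.5.

Deadweight loss = 31.5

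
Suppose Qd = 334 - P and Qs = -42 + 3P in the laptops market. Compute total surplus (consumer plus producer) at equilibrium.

Total surplus = 38400

Equilibrium: 334 - P = -42 + 3P gives P* = 94, Q* = 240.
Demand choke price: P = 334; supply starts at P = 14.
CS = ½(334 − 94)(240) = 28800; PS = ½(94 − 14)(240) = 9600.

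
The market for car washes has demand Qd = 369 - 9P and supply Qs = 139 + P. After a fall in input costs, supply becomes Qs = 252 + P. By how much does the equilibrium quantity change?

ΔQ = 101.7

Original equilibrium: P* = 23, Q* = 162.
New equilibrium: 369 - 9P = 252 + P, so 117 = 10P and P' = 11.7; Q' = 369 − 9(11.7) = 263.7.
Change in quantity: 263.7 − 162 = 101.7.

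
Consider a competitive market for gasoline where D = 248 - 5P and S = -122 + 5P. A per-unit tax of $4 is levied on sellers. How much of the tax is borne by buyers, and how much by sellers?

Buyers bear $2, sellers bear $2

Pre-tax equilibrium: P* = 37, Q* = 63.
Tax on sellers shifts supply to S = -122 + 5(P − 4) = -142 + 5P.
248 - 5P = -142 + 5P gives buyer price Pb = 39; sellers receive Ps = 39 − 4 = 35.
New quantity: Q = 248 − 5(39) = 53.
Buyer burden = 39 − 37 = 2; seller burden = 37 − 35 = 2.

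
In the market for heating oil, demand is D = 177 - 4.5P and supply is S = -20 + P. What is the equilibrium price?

P* = 394/11

Set D = S: 177 - 4.5P = -20 + P.
197 = 5.5P, so P* = 394/11.
Q* = 177 − 4.5(394/11) = 174/11.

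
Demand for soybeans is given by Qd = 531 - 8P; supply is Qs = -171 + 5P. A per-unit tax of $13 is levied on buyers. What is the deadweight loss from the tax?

Pre-tax equilibrium: P* = 54, Q* = 99.
Tax on buyers shifts demand to Qd = 531 − 8(P + 13) = 427 - 8P.
427 - 8P = -171 + 5P gives seller price Ps = 46; buyers pay Pb = 46 + 13 = 59.
New quantity: Q = 531 − 8(59) = 59.
DWL = ½ × 13 × (99 − 59) = 260.

Deadweight loss = 260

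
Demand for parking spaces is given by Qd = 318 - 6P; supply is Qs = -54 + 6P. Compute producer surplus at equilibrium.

Equilibrium: 318 - 6P = -54 + 6P gives P* = 31, Q* = 132.
Supply starts at P = 9 (where Qs = 0).
PS = ½(31 − 9)(132) = 1452.

Producer surplus = 1452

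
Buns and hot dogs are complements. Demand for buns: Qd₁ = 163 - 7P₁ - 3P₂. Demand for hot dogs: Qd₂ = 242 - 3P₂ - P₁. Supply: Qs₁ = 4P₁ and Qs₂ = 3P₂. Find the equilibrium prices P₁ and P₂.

Market 1: 163 - 7P₁ - 3P₂ = 4P₁ → 11P₁ + 3P₂ = 163.
Market 2: 6P₂ + P₁ = 242.
Eliminating P₂: 6×(1) − 3×(2) gives 63P₁ = 252, so P₁ = 4.
Back-substitute into (2): P₂ = (242 − 1×4) / 6 = 119/3.

P₁ = 4, P₂ = 119/3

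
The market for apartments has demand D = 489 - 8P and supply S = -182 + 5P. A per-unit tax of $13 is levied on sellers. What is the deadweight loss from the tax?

Deadweight loss = 260

Pre-tax equilibrium: P* = 671/13, Q* = 989/13.
Tax on sellers shifts supply to S = -182 + 5(P − 13) = -247 + 5P.
489 - 8P = -247 + 5P gives buyer price Pb = 736/13; sellers receive Ps = 736/13 − 13 = 567/13.
New quantity: Q = 489 − 8(736/13) = 469/13.
DWL = ½ × 13 × (989/13 − 469/13) = 260.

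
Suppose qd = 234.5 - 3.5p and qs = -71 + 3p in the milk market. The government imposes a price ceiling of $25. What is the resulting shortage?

Shortage = 143

Equilibrium price would be p* = 47, so the ceiling at 25 binds.
At p = 25: qd = 234.5 − 3.5(25) = 147, qs = -71 + 3(25) = 4.
Shortage = 147 − 4 = 143.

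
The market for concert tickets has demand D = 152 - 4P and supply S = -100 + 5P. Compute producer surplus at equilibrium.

Equilibrium: 152 - 4P = -100 + 5P gives P* = 28, Q* = 40.
Supply starts at P = 20 (where S = 0).
PS = ½(28 − 20)(40) = 160.

Producer surplus = 160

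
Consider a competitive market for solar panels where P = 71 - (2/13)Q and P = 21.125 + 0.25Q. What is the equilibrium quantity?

Set the two price expressions equal: 71 - (2/13)Q = 21.125 + 0.25Q.
49.875 = (21/52)Q, so Q* = 123.5.
P* = 71 − (2/13)(123.5) = 52.

Q* = 123.5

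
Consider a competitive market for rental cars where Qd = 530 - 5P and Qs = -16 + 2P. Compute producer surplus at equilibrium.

Producer surplus = 4900

Equilibrium: 530 - 5P = -16 + 2P gives P* = 78, Q* = 140.
Supply starts at P = 8 (where Qs = 0).
PS = ½(78 − 8)(140) = 4900.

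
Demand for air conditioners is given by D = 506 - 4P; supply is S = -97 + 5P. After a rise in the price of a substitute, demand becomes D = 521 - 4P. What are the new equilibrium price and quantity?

Original equilibrium: P* = 67, Q* = 238.
New equilibrium: 521 - 4P = -97 + 5P, so 618 = 9P and P' = 206/3; Q' = 521 − 4(206/3) = 739/3.

P' = 206/3, Q' = 739/3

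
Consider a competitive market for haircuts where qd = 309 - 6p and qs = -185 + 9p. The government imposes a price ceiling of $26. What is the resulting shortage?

Equilibrium price would be p* = 494/15, so the ceiling at 26 binds.
At p = 26: qd = 309 − 6(26) = 153, qs = -185 + 9(26) = 49.
Shortage = 153 − 49 = 104.

Shortage = 104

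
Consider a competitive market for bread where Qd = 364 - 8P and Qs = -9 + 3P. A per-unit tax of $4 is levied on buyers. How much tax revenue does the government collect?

Pre-tax equilibrium: P* = 373/11, Q* = 1020/11.
Tax on buyers shifts demand to Qd = 364 − 8(P + 4) = 332 - 8P.
332 - 8P = -9 + 3P gives seller price Ps = 31; buyers pay Pb = 31 + 4 = 35.
New quantity: Q = 364 − 8(35) = 84.
Revenue = 4 × 84 = 336.

Tax revenue = 336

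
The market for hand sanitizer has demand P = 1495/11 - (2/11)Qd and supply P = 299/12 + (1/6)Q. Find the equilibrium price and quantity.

P* = 78, Q* = 318.5

Set the two price expressions equal: 1495/11 - (2/11)Q = 299/12 + (1/6)Q.
14651/132 = (23/66)Q, so Q* = 318.5.
P* = 1495/11 − (2/11)(318.5) = 78.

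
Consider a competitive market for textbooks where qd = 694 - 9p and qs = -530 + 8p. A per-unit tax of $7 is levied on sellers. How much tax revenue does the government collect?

Tax revenue = 1946/17

Pre-tax equilibrium: p* = 72, q* = 46.
Tax on sellers shifts supply to qs = -530 + 8(p − 7) = -586 + 8p.
694 - 9p = -586 + 8p gives buyer price pb = 1280/17; sellers receive ps = 1280/17 − 7 = 1161/17.
New quantity: q = 694 − 9(1280/17) = 278/17.
Revenue = 7 × 278/17 = 1946/17.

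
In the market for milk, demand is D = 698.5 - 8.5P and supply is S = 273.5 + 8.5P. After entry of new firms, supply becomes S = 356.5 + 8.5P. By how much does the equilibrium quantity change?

Original equilibrium: P* = 25, Q* = 486.
New equilibrium: 698.5 - 8.5P = 356.5 + 8.5P, so 342 = 17P and P' = 342/17; Q' = 698.5 − 8.5(342/17) = 527.5.
Change in quantity: 527.5 − 486 = 41.5.

ΔQ = 41.5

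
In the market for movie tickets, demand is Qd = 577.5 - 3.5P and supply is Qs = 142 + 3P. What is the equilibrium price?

Set Qd = Qs: 577.5 - 3.5P = 142 + 3P.
435.5 = 6.5P, so P* = 67.
Q* = 577.5 − 3.5(67) = 343.

P* = 67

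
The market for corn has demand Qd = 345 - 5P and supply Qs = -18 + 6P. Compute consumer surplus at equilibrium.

Consumer surplus = 3240

Equilibrium: 345 - 5P = -18 + 6P gives P* = 33, Q* = 180.
Demand choke price (Qd = 0): P = 69.
CS = ½(69 − 33)(180) = 3240.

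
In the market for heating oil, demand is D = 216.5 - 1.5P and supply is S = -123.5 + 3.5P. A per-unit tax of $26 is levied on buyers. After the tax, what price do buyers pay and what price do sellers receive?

Pre-tax equilibrium: P* = 68, Q* = 114.5.
Tax on buyers shifts demand to D = 216.5 − 1.5(P + 26) = 177.5 - 1.5P.
177.5 - 1.5P = -123.5 + 3.5P gives seller price Ps = 60.2; buyers pay Pb = 60.2 + 26 = 86.2.
New quantity: Q = 216.5 − 1.5(86.2) = 87.2.

Buyers pay $86.2, sellers receive $60.2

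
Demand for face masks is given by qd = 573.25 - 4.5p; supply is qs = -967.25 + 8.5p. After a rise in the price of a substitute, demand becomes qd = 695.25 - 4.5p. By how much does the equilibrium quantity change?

Δq = 1037/13

Original equilibrium: p* = 118.5, q* = 40.
New equilibrium: 695.25 - 4.5p = -967.25 + 8.5p, so 1662.5 = 13p and p' = 3325/26; q' = 695.25 − 4.5(3325/26) = 1557/13.
Change in quantity: 1557/13 − 40 = 1037/13.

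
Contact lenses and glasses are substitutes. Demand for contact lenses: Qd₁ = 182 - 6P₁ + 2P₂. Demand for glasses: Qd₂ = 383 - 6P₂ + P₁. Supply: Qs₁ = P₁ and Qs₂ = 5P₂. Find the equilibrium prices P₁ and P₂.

Market 1: 182 - 6P₁ + 2P₂ = P₁ → 7P₁ - 2P₂ = 182.
Market 2: 11P₂ - P₁ = 383.
Eliminating P₂: 11×(1) + 2×(2) gives 75P₁ = 2768, so P₁ = 2768/75.
Back-substitute into (2): P₂ = (383 + 1×2768/75) / 11 = 2863/75.

P₁ = 2768/75, P₂ = 2863/75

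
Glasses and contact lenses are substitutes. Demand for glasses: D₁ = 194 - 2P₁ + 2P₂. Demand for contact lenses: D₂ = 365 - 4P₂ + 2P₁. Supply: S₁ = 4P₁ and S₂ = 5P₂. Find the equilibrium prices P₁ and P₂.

Market 1: 194 - 2P₁ + 2P₂ = 4P₁ → 6P₁ - 2P₂ = 194.
Market 2: 9P₂ - 2P₁ = 365.
Eliminating P₂: 9×(1) + 2×(2) gives 50P₁ = 2476, so P₁ = 49.52.
Back-substitute into (2): P₂ = (365 + 2×49.52) / 9 = 51.56.

P₁ = 49.52, P₂ = 51.56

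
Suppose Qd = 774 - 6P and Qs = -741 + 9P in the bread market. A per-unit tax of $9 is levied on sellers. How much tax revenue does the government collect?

Tax revenue = 1220.4

Pre-tax equilibrium: P* = 101, Q* = 168.
Tax on sellers shifts supply to Qs = -741 + 9(P − 9) = -822 + 9P.
774 - 6P = -822 + 9P gives buyer price Pb = 106.4; sellers receive Ps = 106.4 − 9 = 97.4.
New quantity: Q = 774 − 6(106.4) = 135.6.
Revenue = 9 × 135.6 = 1220.4.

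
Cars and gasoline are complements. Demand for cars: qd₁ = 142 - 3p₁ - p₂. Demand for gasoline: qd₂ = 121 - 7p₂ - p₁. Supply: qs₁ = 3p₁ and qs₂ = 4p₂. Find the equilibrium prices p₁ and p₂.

p₁ = 1441/65, p₂ = 584/65

Market 1: 142 - 3p₁ - p₂ = 3p₁ → 6p₁ + p₂ = 142.
Market 2: 11p₂ + p₁ = 121.
Eliminating p₂: 11×(1) − 1×(2) gives 65p₁ = 1441, so p₁ = 1441/65.
Back-substitute into (2): p₂ = (121 − 1×1441/65) / 11 = 584/65.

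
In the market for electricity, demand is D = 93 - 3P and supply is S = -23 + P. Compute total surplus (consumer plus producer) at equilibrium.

Total surplus = 24

Equilibrium: 93 - 3P = -23 + P gives P* = 29, Q* = 6.
Demand choke price: P = 31; supply starts at P = 23.
CS = ½(31 − 29)(6) = 6; PS = ½(29 − 23)(6) = 18.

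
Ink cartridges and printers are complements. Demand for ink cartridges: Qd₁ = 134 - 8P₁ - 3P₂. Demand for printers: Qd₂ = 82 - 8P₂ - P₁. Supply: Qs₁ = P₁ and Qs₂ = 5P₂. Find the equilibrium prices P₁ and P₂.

P₁ = 748/57, P₂ = 302/57

Market 1: 134 - 8P₁ - 3P₂ = P₁ → 9P₁ + 3P₂ = 134.
Market 2: 13P₂ + P₁ = 82.
Eliminating P₂: 13×(1) − 3×(2) gives 114P₁ = 1496, so P₁ = 748/57.
Back-substitute into (2): P₂ = (82 − 1×748/57) / 13 = 302/57.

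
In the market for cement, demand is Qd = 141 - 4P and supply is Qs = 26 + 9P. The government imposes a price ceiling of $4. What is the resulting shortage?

Shortage = 63

Equilibrium price would be P* = 115/13, so the ceiling at 4 binds.
At P = 4: Qd = 141 − 4(4) = 125, Qs = 26 + 9(4) = 62.
Shortage = 125 − 62 = 63.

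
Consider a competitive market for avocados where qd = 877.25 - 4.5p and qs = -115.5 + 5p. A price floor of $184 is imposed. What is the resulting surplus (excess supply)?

Equilibrium price would be p* = 104.5, so the floor at 184 binds.
At p = 184: qd = 49.25, qs = 804.5.
Surplus = 804.5 − 49.25 = 755.25.

Surplus = 755.25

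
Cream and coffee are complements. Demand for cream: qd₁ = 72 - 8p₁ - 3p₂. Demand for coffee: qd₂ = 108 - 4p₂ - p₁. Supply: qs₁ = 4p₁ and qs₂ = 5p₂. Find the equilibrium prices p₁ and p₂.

p₁ = 108/35, p₂ = 408/35

Market 1: 72 - 8p₁ - 3p₂ = 4p₁ → 12p₁ + 3p₂ = 72.
Market 2: 9p₂ + p₁ = 108.
Eliminating p₂: 9×(1) − 3×(2) gives 105p₁ = 324, so p₁ = 108/35.
Back-substitute into (2): p₂ = (108 − 1×108/35) / 9 = 408/35.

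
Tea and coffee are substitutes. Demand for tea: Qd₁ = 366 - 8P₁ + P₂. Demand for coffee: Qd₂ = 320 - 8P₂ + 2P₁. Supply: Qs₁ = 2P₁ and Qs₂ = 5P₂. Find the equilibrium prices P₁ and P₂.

Market 1: 366 - 8P₁ + P₂ = 2P₁ → 10P₁ - P₂ = 366.
Market 2: 13P₂ - 2P₁ = 320.
Eliminating P₂: 13×(1) + 1×(2) gives 128P₁ = 5078, so P₁ = 39.671875.
Back-substitute into (2): P₂ = (320 + 2×39.671875) / 13 = 30.71875.

P₁ = 39.671875, P₂ = 30.71875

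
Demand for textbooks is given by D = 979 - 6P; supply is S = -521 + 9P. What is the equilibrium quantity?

Set D = S: 979 - 6P = -521 + 9P.
1500 = 15P, so P* = 100.
Q* = 979 − 6(100) = 379.

Q* = 379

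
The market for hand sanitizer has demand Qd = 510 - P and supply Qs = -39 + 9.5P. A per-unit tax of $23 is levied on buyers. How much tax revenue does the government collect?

Tax revenue = 211025/21

Pre-tax equilibrium: P* = 366/7, Q* = 3204/7.
Tax on buyers shifts demand to Qd = 510 − 1(P + 23) = 487 - P.
487 - P = -39 + 9.5P gives seller price Ps = 1052/21; buyers pay Pb = 1052/21 + 23 = 1535/21.
New quantity: Q = 510 − 1(1535/21) = 9175/21.
Revenue = 23 × 9175/21 = 211025/21.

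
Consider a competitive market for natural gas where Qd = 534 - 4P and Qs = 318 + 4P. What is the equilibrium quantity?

Q* = 426

Set Qd = Qs: 534 - 4P = 318 + 4P.
216 = 8P, so P* = 27.
Q* = 534 − 4(27) = 426.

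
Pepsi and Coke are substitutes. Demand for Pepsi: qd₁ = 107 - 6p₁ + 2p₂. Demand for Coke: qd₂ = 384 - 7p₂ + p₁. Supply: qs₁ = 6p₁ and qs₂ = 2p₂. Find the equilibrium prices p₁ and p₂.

Market 1: 107 - 6p₁ + 2p₂ = 6p₁ → 12p₁ - 2p₂ = 107.
Market 2: 9p₂ - p₁ = 384.
Eliminating p₂: 9×(1) + 2×(2) gives 106p₁ = 1731, so p₁ = 1731/106.
Back-substitute into (2): p₂ = (384 + 1×1731/106) / 9 = 4715/106.

p₁ = 1731/106, p₂ = 4715/106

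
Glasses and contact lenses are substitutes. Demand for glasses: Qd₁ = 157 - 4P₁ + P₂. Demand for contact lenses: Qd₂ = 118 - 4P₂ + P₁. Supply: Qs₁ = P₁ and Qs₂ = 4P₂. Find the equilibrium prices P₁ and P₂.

Market 1: 157 - 4P₁ + P₂ = P₁ → 5P₁ - P₂ = 157.
Market 2: 8P₂ - P₁ = 118.
Eliminating P₂: 8×(1) + 1×(2) gives 39P₁ = 1374, so P₁ = 458/13.
Back-substitute into (2): P₂ = (118 + 1×458/13) / 8 = 249/13.

P₁ = 458/13, P₂ = 249/13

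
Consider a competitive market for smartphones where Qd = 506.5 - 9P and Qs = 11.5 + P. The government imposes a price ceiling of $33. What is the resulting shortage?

Shortage = 165

Equilibrium price would be P* = 49.5, so the ceiling at 33 binds.
At P = 33: Qd = 506.5 − 9(33) = 209.5, Qs = 11.5 + 1(33) = 44.5.
Shortage = 209.5 − 44.5 = 165.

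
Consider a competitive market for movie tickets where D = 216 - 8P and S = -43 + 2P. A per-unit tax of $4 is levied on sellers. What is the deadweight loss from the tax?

Pre-tax equilibrium: P* = 25.9, Q* = 8.8.
Tax on sellers shifts supply to S = -43 + 2(P − 4) = -51 + 2P.
216 - 8P = -51 + 2P gives buyer price Pb = 26.7; sellers receive Ps = 26.7 − 4 = 22.7.
New quantity: Q = 216 − 8(26.7) = 2.4.
DWL = ½ × 4 × (8.8 − 2.4) = 12.8.

Deadweight loss = 12.8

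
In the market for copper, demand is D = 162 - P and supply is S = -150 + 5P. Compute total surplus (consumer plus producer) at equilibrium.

Equilibrium: 162 - P = -150 + 5P gives P* = 52, Q* = 110.
Demand choke price: P = 162; supply starts at P = 30.
CS = ½(162 − 52)(110) = 6050; PS = ½(52 − 30)(110) = 1210.

Total surplus = 7260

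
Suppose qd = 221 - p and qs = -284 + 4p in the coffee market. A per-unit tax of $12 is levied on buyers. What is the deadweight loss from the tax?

Pre-tax equilibrium: p* = 101, q* = 120.
Tax on buyers shifts demand to qd = 221 − 1(p + 12) = 209 - p.
209 - p = -284 + 4p gives seller price ps = 98.6; buyers pay pb = 98.6 + 12 = 110.6.
New quantity: q = 221 − 1(110.6) = 110.4.
DWL = ½ × 12 × (120 − 110.4) = 57.6.

Deadweight loss = 57.6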